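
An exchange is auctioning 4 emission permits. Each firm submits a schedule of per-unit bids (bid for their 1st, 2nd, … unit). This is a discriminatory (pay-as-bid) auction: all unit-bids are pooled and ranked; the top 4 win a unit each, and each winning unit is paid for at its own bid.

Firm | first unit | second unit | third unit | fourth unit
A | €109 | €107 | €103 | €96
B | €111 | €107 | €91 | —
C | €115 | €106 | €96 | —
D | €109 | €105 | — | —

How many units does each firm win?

A 1, B 1, C 1, D 1

All unit-bids, highest first — top 4: 115 (C-1), 111 (B-1), 109 (A-1), 109 (D-1)
Next rejected bid: €107 (not a price — pay-as-bid).
Allocation: A 1, B 1, C 1, D 1.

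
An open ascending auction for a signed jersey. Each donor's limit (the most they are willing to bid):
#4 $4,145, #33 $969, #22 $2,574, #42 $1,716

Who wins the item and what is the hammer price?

#4 wins at $2,574

Sorting limits: 4,145 (#4) > 2,574 (#22) > 1,716 (#42) > 969 (#33)
Once the price passes $2,574, only #4 is left; the hammer falls at #22's limit of $2,574.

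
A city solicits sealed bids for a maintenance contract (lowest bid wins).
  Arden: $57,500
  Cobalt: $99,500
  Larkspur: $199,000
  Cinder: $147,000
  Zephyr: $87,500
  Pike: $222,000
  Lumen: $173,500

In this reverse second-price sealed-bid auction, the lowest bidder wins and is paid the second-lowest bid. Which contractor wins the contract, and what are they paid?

Bids in order: 57,500 (Arden) < 87,500 (Zephyr) < 99,500 (Cobalt) < 147,000 (Cinder) < 173,500 (Lumen) < 199,000 (Larkspur) < …
Arden wins with the lowest bid; price is set by the runner-up at $87,500.

Arden is paid $87,500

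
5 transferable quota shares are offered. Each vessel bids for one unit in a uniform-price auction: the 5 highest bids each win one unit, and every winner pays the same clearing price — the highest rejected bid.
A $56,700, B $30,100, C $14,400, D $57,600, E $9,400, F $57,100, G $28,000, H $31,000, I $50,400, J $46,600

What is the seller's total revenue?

Bids ranked high→low: 57,600 (D), 57,100 (F), 56,700 (A), 50,400 (I), 46,600 (J), 31,000 (H), 30,100 (B), …
Winners (5 units): D, F, A, I, J.
Highest unsuccessful bid: $31,000 → clearing price.
Total revenue = 5 × $31,000 = $155,000.

Total revenue: $155,000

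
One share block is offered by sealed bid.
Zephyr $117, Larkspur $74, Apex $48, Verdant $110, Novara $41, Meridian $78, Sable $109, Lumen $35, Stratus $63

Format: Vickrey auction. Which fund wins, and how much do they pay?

Sorting bids: 117 (Zephyr) > 110 (Verdant) > 109 (Sable) > 78 (Meridian) > 74 (Larkspur) > 63 (Stratus) > …
Zephyr is highest; pays the second-highest bid, $110.

Zephyr pays $110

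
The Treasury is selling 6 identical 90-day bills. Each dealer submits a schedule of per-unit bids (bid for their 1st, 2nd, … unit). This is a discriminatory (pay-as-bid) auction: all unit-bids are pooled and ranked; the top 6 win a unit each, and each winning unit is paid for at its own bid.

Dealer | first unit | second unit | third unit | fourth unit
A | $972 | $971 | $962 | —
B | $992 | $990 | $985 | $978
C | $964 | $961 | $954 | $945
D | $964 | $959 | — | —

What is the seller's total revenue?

Merging the schedules and taking the best 6: 992 (B-1), 990 (B-2), 985 (B-3), 978 (B-4), 972 (A-1), 971 (A-2)
Next rejected bid: $964 (not a price — pay-as-bid).
Each winning unit pays its own bid.
Revenue = 992 + 990 + 985 + 978 + 972 + 971 = $5,888.

Total revenue: $5,888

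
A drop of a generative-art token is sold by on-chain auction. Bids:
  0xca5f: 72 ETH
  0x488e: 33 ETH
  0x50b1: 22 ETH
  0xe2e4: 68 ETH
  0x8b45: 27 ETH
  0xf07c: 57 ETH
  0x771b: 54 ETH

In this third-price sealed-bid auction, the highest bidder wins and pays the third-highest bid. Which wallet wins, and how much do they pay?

Bids in order: 72 (0xca5f) > 68 (0xe2e4) > 57 (0xf07c) > 54 (0x771b) > 33 (0x488e) > 27 (0x8b45) > …
0xca5f is highest; pays the third-highest bid, 57 ETH.

0xca5f pays 57 ETH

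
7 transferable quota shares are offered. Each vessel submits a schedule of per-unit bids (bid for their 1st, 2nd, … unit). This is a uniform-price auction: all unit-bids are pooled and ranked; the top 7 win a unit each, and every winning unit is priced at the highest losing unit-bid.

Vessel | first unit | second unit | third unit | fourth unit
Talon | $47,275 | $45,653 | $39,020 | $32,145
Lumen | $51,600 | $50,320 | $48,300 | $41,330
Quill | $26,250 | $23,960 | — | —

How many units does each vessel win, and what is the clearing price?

Lumen 4, Talon 3; clearing price $32,145

Merging the schedules and taking the best 7: 51,600 (Lumen-1), 50,320 (Lumen-2), 48,300 (Lumen-3), 47,275 (Talon-1), 45,653 (Talon-2), 41,330 (Lumen-4), 39,020 (Talon-3)
First bid not allocated: $32,145.
Allocation: Lumen 4, Talon 3.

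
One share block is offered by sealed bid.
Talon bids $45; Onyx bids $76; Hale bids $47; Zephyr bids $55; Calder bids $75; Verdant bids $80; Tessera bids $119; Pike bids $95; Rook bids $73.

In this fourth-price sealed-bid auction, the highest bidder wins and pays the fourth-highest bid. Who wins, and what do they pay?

Fourth-price sealed-bid auction: the highest bidder wins and pays the fourth-highest bid.
Bids ranked: 119 (Tessera) > 95 (Pike) > 80 (Verdant) > 76 (Onyx) > 75 (Calder) > 73 (Rook) > …
Tessera is highest; pays the fourth-highest bid, $76.

Tessera pays $76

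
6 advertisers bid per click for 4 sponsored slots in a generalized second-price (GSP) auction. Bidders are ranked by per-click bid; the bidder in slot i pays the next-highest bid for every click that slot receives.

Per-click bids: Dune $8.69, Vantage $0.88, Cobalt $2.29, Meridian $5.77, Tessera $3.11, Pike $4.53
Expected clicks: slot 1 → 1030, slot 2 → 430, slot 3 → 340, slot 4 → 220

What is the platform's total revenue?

Ranked by bid: $8.69 (Dune) > $5.77 (Meridian) > $4.53 (Pike) > $3.11 (Tessera) > $2.29 (Cobalt) > …
Slot 1: Dune pays $5.77 × 1030 = $5943.10
Slot 2: Meridian pays $4.53 × 430 = $1947.90
Slot 3: Pike pays $3.11 × 340 = $1057.40
Slot 4: Tessera pays $2.29 × 220 = $503.80
Total = $9452.20

Total revenue: $9452.20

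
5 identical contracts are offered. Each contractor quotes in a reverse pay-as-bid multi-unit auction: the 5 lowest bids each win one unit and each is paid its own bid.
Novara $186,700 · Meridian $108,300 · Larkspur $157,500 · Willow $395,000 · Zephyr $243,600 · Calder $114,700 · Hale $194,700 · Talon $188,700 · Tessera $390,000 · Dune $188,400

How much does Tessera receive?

Ordering the bids: 108,300 (Meridian), 114,700 (Calder), 157,500 (Larkspur), 186,700 (Novara), 188,400 (Dune), 188,700 (Talon), 194,700 (Hale), …
The 5 lowest are Meridian, Calder, Larkspur, Novara, Dune.
Tessera does not win → $0.

Tessera is paid $0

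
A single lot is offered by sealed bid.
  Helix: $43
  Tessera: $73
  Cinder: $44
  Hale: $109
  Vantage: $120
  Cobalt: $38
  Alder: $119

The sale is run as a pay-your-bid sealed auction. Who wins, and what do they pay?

Pay-your-bid sealed auction: the highest bidder wins and pays their own bid.
Sorting bids: 120 (Vantage) > 119 (Alder) > 109 (Hale) > 73 (Tessera) > 44 (Cinder) > 43 (Helix) > …
Vantage has the highest bid and pays exactly that: $120.

Vantage pays $120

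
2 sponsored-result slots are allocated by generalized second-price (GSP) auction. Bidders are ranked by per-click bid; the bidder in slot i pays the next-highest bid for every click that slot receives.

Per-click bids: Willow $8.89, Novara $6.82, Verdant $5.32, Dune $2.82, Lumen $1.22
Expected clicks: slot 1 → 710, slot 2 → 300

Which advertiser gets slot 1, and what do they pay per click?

Sorting advertisers: $8.89 (Willow) > $6.82 (Novara) > $5.32 (Verdant) > …
Slot 1 goes to the first-ranked bidder, Willow, who pays the next bid down: $6.82/click.

Willow; $6.82 per click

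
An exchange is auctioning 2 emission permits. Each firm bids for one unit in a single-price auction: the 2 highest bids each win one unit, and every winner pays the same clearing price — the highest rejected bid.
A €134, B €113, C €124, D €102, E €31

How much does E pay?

E pays €0

Sorting: 134 (A), 124 (C), 113 (B), 102 (D), …
The 2 highest are A, C.
First losing bid is B's €113, which sets the uniform price.
E does not win → pays €0.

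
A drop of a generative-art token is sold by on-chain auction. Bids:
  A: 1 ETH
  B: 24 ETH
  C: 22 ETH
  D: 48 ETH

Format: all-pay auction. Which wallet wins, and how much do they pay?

D pays 48 ETH

Sorting bids: 48 (D) > 24 (B) > 22 (C) > 1 (A)
D is highest and takes the item; every bidder forfeits their bid.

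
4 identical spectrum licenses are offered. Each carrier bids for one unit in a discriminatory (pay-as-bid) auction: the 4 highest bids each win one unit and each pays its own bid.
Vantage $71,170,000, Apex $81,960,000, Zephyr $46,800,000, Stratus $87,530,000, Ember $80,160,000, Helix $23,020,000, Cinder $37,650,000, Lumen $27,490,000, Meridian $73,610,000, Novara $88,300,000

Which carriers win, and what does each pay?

Sorting: 88,300,000 (Novara), 87,530,000 (Stratus), 81,960,000 (Apex), 80,160,000 (Ember), 73,610,000 (Meridian), 71,170,000 (Vantage), …
Top 4: Novara, Stratus, Apex, Ember.
Each winner pays its own bid: Novara $88,300,000, Stratus $87,530,000, Apex $81,960,000, Ember $80,160,000.

Novara $88,300,000, Stratus $87,530,000, Apex $81,960,000, Ember $80,160,000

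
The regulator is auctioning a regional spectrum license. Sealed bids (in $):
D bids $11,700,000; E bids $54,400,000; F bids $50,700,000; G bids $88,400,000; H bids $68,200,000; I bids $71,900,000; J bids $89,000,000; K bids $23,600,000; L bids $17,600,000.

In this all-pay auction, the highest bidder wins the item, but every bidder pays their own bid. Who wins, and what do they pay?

All-pay auction: the highest bidder wins the item, but every bidder pays their own bid.
Bids ranked: 89,000,000 (J) > 88,400,000 (G) > 71,900,000 (I) > 68,200,000 (H) > 54,400,000 (E) > 50,700,000 (F) > …
J is highest and takes the item; every bidder forfeits their bid.

J pays $89,000,000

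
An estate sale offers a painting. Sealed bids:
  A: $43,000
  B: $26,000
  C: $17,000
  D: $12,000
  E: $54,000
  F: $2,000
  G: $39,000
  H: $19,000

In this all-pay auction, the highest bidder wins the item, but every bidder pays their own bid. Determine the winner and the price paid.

All-pay auction: the highest bidder wins the item, but every bidder pays their own bid.
Bids in order: 54,000 (E) > 43,000 (A) > 39,000 (G) > 26,000 (B) > 19,000 (H) > 17,000 (C) > …
E is highest and takes the item; every bidder forfeits their bid.

E pays $54,000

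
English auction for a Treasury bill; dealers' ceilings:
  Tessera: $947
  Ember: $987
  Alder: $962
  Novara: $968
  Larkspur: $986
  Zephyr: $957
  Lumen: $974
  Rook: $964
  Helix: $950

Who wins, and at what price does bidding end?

Rule: the price rises until one bidder remains; the winner pays the price at which the last rival dropped out.
Limits ranked: 987 (Ember) > 986 (Larkspur) > 974 (Lumen) > 968 (Novara) > 964 (Rook) > 962 (Alder) > …
Once the price passes $986, only Ember is left; the hammer falls at Larkspur's limit of $986.

Ember wins at $986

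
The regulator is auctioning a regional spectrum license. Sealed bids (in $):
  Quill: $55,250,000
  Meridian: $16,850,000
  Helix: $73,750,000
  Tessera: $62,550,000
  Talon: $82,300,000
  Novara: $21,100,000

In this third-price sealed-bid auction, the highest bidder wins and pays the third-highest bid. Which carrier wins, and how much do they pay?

Sorting bids: 82,300,000 (Talon) > 73,750,000 (Helix) > 62,550,000 (Tessera) > 55,250,000 (Quill) > 21,100,000 (Novara) > 16,850,000 (Meridian)
Talon wins; payment is bid #3 in the ranking = $62,550,000.

Talon pays $62,550,000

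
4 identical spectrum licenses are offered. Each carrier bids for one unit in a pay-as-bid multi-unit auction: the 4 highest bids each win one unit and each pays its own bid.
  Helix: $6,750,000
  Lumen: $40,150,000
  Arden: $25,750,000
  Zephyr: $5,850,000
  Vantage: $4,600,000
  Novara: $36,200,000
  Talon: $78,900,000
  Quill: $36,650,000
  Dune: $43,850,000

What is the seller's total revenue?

Total revenue: $199,550,000

Bids ranked high→low: 78,900,000 (Talon), 43,850,000 (Dune), 40,150,000 (Lumen), 36,650,000 (Quill), 36,200,000 (Novara), 25,750,000 (Arden), …
Top 4: Talon, Dune, Lumen, Quill.
Total revenue = 78,900,000 + 43,850,000 + 40,150,000 + 36,650,000 = $199,550,000.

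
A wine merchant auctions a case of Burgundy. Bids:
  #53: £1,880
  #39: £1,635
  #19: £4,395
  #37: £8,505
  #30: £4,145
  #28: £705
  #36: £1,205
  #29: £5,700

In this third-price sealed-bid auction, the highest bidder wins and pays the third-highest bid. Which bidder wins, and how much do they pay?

Rule: the highest bidder wins and pays the third-highest bid.
Sorting bids: 8,505 (#37) > 5,700 (#29) > 4,395 (#19) > 4,145 (#30) > 1,880 (#53) > 1,635 (#39) > …
#37 is highest; pays the third-highest bid, £4,395.

#37 pays £4,395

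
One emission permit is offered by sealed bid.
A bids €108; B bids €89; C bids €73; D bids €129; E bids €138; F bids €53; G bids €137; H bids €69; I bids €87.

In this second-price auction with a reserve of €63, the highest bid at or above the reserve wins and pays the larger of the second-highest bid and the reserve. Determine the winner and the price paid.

Bids in order: 138 (E) > 137 (G) > 129 (D) > 108 (A) > 89 (B) > 87 (I) > …
Highest eligible bid: E at €138.
max(second-highest €137, reserve €63) = €137; the reserve does not bind.

E pays €137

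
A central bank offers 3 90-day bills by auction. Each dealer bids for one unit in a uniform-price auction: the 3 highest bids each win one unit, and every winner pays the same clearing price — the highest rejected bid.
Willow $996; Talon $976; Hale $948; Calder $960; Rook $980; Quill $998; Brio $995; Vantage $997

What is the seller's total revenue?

Bids ranked high→low: 998 (Quill), 997 (Vantage), 996 (Willow), 995 (Brio), 980 (Rook), …
Top 3: Quill, Vantage, Willow.
Highest unsuccessful bid: $995 → clearing price.
Total revenue = 3 × $995 = $2,985.

Total revenue: $2,985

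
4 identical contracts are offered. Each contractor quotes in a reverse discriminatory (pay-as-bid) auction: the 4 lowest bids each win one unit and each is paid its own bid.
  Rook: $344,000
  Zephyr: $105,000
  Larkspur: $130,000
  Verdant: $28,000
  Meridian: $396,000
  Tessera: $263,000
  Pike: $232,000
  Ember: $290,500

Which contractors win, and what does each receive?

Verdant $28,000, Zephyr $105,000, Larkspur $130,000, Pike $232,000

Sorting: 28,000 (Verdant), 105,000 (Zephyr), 130,000 (Larkspur), 232,000 (Pike), 263,000 (Tessera), 290,500 (Ember), …
Lowest 4: Verdant, Zephyr, Larkspur, Pike.
Each winner is paid its own bid: Verdant $28,000, Zephyr $105,000, Larkspur $130,000, Pike $232,000.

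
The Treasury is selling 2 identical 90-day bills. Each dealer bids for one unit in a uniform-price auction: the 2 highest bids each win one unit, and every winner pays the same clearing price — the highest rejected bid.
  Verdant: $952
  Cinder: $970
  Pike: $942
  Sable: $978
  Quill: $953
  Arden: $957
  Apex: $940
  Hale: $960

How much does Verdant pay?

Verdant pays $0

Bids ranked high→low: 978 (Sable), 970 (Cinder), 960 (Hale), 957 (Arden), …
Top 2: Sable, Cinder.
First losing bid is Hale's $960, which sets the uniform price.
Verdant does not win → pays $0.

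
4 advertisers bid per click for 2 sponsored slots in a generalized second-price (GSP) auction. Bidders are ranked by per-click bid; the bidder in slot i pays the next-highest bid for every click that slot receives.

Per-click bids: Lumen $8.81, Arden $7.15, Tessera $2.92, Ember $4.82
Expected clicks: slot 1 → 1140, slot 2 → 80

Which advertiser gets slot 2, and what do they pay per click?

Per-click bids in order: $8.81 (Lumen) > $7.15 (Arden) > $4.82 (Ember) > …
Slot 2 goes to the second-ranked bidder, Arden, who pays the next bid down: $4.82/click.

Arden; $4.82 per click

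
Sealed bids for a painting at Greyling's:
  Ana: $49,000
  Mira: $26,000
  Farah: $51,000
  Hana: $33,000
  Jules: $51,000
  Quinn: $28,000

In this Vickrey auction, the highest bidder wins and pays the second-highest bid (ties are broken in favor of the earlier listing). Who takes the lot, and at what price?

Bids ranked: 51,000 (Farah) > 51,000 (Jules) > 49,000 (Ana) > 33,000 (Hana) > 28,000 (Quinn) > 26,000 (Mira)
Farah and Jules tie at $51,000; tie-break gives it to Farah.
Farah is highest; pays the second-highest bid, $51,000.

Farah pays $51,000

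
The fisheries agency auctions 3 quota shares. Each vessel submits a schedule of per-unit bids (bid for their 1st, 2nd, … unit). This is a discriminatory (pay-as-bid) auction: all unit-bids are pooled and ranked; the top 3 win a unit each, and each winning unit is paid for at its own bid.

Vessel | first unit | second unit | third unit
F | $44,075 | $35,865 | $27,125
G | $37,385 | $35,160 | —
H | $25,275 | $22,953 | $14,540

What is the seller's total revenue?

Total revenue: $117,325

Pooled unit-bids ranked (top 3): 44,075 (F-1), 37,385 (G-1), 35,865 (F-2)
Next rejected bid: $35,160 (not a price — pay-as-bid).
Each winning unit pays its own bid.
Revenue = 44,075 + 37,385 + 35,865 = $117,325.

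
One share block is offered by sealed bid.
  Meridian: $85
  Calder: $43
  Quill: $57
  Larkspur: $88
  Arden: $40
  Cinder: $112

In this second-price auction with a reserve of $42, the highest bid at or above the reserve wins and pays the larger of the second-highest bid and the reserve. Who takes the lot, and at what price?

Cinder pays $88

Bids ranked: 112 (Cinder) > 88 (Larkspur) > 85 (Meridian) > 57 (Quill) > 43 (Calder) > 40 (Arden)
Highest eligible bid: Cinder at $112.
Second-highest bid $88 exceeds the reserve $42 → payment $88.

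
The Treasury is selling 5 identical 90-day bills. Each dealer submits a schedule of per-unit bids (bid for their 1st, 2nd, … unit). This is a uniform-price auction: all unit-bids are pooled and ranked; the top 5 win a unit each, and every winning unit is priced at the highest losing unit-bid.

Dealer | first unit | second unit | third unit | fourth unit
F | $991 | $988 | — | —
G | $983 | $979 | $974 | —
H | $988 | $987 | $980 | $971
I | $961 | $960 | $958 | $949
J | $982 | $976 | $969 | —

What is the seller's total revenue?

All unit-bids, highest first — top 5: 991 (F-1), 988 (F-2), 988 (H-1), 987 (H-2), 983 (G-1)
First bid not allocated: $982.
Allocation: F 2, G 1, H 2. Every unit priced at $982.
Revenue = 5 × 982 = $4,910.

Total revenue: $4,910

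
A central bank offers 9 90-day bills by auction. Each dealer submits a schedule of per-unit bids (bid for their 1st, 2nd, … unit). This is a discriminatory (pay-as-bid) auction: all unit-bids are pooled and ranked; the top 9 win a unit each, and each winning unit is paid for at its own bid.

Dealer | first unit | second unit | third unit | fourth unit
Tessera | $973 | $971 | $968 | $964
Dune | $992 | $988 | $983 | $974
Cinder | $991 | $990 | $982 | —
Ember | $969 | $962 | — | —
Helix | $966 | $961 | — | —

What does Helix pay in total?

All unit-bids, highest first — top 9: 992 (Dune-1), 991 (Cinder-1), 990 (Cinder-2), 988 (Dune-2), 983 (Dune-3), 982 (Cinder-3), 974 (Dune-4), 973 (Tessera-1), 971 (Tessera-2)
Next rejected bid: $969 (not a price — pay-as-bid).
Helix wins no units.

Helix pays $0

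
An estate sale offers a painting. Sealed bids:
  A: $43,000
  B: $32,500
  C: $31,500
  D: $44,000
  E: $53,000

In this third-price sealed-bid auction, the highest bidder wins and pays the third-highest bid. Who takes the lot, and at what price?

Sorting bids: 53,000 (E) > 44,000 (D) > 43,000 (A) > 32,500 (B) > 31,500 (C)
E is highest; pays the third-highest bid, $43,000.

E pays $43,000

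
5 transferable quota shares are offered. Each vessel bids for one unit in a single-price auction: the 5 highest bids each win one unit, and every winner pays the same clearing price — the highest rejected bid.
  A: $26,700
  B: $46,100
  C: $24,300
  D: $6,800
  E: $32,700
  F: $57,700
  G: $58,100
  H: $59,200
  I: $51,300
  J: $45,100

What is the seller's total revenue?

Total revenue: $225,500

Bids ranked high→low: 59,200 (H), 58,100 (G), 57,700 (F), 51,300 (I), 46,100 (B), 45,100 (J), 32,700 (E), …
The 5 highest are H, G, F, I, B.
First losing bid is J's $45,100, which sets the uniform price.
Total revenue = 5 × $45,100 = $225,500.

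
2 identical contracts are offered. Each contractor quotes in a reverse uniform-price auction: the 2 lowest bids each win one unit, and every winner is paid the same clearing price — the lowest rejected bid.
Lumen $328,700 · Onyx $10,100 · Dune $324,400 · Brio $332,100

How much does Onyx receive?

Onyx is paid $328,700

Sorting: 10,100 (Onyx), 324,400 (Dune), 328,700 (Lumen), 332,100 (Brio)
Winners (2 units): Onyx, Dune.
First losing bid is Lumen's $328,700, which sets the uniform price.
Onyx wins → is paid $328,700.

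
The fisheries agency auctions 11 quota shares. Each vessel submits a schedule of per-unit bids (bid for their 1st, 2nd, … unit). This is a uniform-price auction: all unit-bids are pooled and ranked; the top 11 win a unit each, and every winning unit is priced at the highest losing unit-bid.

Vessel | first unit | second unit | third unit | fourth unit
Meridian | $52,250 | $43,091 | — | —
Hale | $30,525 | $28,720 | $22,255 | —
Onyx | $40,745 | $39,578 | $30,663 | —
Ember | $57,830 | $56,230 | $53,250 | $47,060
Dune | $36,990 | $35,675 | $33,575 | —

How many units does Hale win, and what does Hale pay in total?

Pooled unit-bids ranked (top 11): 57,830 (Ember-1), 56,230 (Ember-2), 53,250 (Ember-3), 52,250 (Meridian-1), 47,060 (Ember-4), 43,091 (Meridian-2), 40,745 (Onyx-1), 39,578 (Onyx-2), 36,990 (Dune-1), 35,675 (Dune-2), 33,575 (Dune-3)
The (k+1)-th unit-bid is $30,663.
Hale wins 0 unit(s) at $30,663 each.

Hale: 0 units, pays $0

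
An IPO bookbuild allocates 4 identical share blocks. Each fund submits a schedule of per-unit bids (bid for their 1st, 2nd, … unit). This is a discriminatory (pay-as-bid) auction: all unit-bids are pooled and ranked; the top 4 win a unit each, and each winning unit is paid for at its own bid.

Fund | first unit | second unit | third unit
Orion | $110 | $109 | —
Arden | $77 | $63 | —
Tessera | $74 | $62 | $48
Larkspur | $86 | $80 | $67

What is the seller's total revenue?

Merging the schedules and taking the best 4: 110 (Orion-1), 109 (Orion-2), 86 (Larkspur-1), 80 (Larkspur-2)
Next rejected bid: $77 (not a price — pay-as-bid).
Each winning unit pays its own bid.
Revenue = 110 + 109 + 86 + 80 = $385.

Total revenue: $385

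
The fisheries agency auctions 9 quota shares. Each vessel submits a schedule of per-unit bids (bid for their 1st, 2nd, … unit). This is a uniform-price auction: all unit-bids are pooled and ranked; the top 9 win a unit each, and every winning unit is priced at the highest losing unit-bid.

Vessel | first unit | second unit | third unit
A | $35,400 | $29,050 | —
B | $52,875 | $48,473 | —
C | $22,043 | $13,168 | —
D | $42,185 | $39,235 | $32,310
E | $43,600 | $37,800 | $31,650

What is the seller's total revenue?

Total revenue: $261,450

Pooled unit-bids ranked (top 9): 52,875 (B-1), 48,473 (B-2), 43,600 (E-1), 42,185 (D-1), 39,235 (D-2), 37,800 (E-2), 35,400 (A-1), 32,310 (D-3), 31,650 (E-3)
Highest rejected unit-bid = $29,050.
Allocation: A 1, B 2, D 3, E 3. Every unit priced at $29,050.
Revenue = 9 × 29,050 = $261,450.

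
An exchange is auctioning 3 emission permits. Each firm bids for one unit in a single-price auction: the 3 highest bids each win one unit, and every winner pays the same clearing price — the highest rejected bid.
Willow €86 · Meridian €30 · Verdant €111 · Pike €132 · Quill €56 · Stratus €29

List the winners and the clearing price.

Pike, Verdant, Willow; each pays €56

Ordering the bids: 132 (Pike), 111 (Verdant), 86 (Willow), 56 (Quill), 30 (Meridian), …
Top 3: Pike, Verdant, Willow.
Highest unsuccessful bid: €56 → clearing price.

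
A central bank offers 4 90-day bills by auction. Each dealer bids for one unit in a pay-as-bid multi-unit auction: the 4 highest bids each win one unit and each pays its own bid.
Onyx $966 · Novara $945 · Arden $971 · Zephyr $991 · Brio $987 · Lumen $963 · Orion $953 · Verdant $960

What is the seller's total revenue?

Ordering the bids: 991 (Zephyr), 987 (Brio), 971 (Arden), 966 (Onyx), 963 (Lumen), 960 (Verdant), …
The 4 highest are Zephyr, Brio, Arden, Onyx.
Total revenue = 991 + 987 + 971 + 966 = $3,915.

Total revenue: $3,915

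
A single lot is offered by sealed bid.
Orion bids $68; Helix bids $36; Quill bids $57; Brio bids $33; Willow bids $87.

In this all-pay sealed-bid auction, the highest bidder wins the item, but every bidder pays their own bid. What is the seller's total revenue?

Total revenue: $281

All-pay sealed-bid auction: the highest bidder wins the item, but every bidder pays their own bid.
Sorting bids: 87 (Willow) > 68 (Orion) > 57 (Quill) > 36 (Helix) > 33 (Brio)
Willow wins with the top bid; all bids are sunk regardless.
Every bidder forfeits their bid regardless of winning.
Revenue = 68 + 36 + 57 + 33 + 87 = $281.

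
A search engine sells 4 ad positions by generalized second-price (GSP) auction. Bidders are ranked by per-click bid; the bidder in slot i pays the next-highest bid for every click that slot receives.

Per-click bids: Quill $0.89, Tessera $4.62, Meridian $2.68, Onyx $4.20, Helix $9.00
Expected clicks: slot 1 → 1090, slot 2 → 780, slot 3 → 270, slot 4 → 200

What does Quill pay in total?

Quill pays $0.00

Sorting advertisers: $9.00 (Helix) > $4.62 (Tessera) > $4.20 (Onyx) > $2.68 (Meridian) > $0.89 (Quill)
Quill ranks below slot 4 → no slot, pays nothing.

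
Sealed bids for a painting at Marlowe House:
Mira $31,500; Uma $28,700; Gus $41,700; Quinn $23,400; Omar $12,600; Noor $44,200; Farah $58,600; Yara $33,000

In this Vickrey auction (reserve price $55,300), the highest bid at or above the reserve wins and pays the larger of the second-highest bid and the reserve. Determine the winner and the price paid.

Farah pays $55,300

Rule: the highest bid at or above the reserve wins and pays the larger of the second-highest bid and the reserve.
Bids in order: 58,600 (Farah) > 44,200 (Noor) > 41,700 (Gus) > 33,000 (Yara) > 31,500 (Mira) > 28,700 (Uma) > …
Farah has the top bid at or above the reserve ($58,600).
Second-highest bid $44,200 is below the reserve $55,300, so the reserve binds → payment $55,300.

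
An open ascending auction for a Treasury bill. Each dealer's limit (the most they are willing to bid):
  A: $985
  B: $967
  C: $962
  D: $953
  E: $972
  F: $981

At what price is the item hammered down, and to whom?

A wins at $981

Rule: the price rises until one bidder remains; the winner pays the price at which the last rival dropped out.
Sorting limits: 985 (A) > 981 (F) > 972 (E) > 967 (B) > 962 (C) > 953 (D)
Bidding ends when F exits at $981; A takes it.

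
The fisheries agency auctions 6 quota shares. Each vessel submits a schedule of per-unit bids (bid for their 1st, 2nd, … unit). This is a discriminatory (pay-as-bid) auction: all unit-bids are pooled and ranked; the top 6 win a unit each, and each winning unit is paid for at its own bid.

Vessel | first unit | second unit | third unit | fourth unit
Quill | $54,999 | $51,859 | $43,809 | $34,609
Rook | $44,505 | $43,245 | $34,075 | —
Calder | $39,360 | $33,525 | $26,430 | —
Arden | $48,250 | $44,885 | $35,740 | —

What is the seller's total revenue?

Total revenue: $288,307

Merging the schedules and taking the best 6: 54,999 (Quill-1), 51,859 (Quill-2), 48,250 (Arden-1), 44,885 (Arden-2), 44,505 (Rook-1), 43,809 (Quill-3)
Next rejected bid: $43,245 (not a price — pay-as-bid).
Each winning unit pays its own bid.
Revenue = 54,999 + 51,859 + 48,250 + 44,885 + 44,505 + 43,809 = $288,307.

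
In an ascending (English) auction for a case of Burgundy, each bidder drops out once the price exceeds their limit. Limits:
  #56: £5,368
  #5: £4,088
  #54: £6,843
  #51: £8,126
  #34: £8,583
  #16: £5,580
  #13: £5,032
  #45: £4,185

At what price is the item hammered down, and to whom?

#34 wins at £8,126

Sorting limits: 8,583 (#34) > 8,126 (#51) > 6,843 (#54) > 5,580 (#16) > 5,368 (#56) > 5,032 (#13) > …
#51 is the last rival to drop out, at £8,126; #34 remains and wins at that price.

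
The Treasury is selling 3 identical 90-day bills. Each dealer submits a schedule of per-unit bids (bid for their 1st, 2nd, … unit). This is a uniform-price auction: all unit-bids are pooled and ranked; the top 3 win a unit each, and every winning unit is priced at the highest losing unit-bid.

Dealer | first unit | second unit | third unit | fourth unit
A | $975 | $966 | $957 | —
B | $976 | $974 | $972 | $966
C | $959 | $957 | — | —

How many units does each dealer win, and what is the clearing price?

A 1, B 2; clearing price $972

All unit-bids, highest first — top 3: 976 (B-1), 975 (A-1), 974 (B-2)
First bid not allocated: $972.
Allocation: A 1, B 2.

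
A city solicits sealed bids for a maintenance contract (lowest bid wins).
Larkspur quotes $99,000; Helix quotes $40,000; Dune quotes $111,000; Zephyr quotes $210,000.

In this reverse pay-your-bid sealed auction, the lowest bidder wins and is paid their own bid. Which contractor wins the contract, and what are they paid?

Helix is paid $40,000

Reverse pay-your-bid sealed auction: the lowest bidder wins and is paid their own bid.
Sorting bids: 40,000 (Helix) < 99,000 (Larkspur) < 111,000 (Dune) < 210,000 (Zephyr)
Helix has the lowest bid and is paid exactly that: $40,000.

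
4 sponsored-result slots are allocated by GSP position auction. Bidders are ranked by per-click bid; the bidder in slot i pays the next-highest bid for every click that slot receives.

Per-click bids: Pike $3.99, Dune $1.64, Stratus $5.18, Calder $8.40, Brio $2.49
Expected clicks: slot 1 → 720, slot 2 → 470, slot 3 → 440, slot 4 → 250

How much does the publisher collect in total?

Sorting advertisers: $8.40 (Calder) > $5.18 (Stratus) > $3.99 (Pike) > $2.49 (Brio) > $1.64 (Dune)
Slot 1: Calder pays $5.18 × 720 = $3729.60
Slot 2: Stratus pays $3.99 × 470 = $1875.30
Slot 3: Pike pays $2.49 × 440 = $1095.60
Slot 4: Brio pays $1.64 × 250 = $410.00
Total = $7110.50

Total revenue: $7110.50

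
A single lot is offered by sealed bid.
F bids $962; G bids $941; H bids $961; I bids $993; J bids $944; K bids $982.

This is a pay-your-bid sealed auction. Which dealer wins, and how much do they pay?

I pays $993

Pay-your-bid sealed auction: the highest bidder wins and pays their own bid.
Bids ranked: 993 (I) > 982 (K) > 962 (F) > 961 (H) > 944 (J) > 941 (G)
First-price: I pays what they bid, $993.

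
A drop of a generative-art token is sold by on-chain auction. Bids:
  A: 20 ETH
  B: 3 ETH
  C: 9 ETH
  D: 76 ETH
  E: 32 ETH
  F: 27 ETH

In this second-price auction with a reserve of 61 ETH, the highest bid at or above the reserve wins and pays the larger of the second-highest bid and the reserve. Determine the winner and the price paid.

Second-price auction with a reserve of 61 ETH: the highest bid at or above the reserve wins and pays the larger of the second-highest bid and the reserve.
Bids in order: 76 (D) > 32 (E) > 27 (F) > 20 (A) > 9 (C) > 3 (B)
D has the top bid at or above the reserve (76 ETH).
Second-highest bid 32 ETH is below the reserve 61 ETH, so the reserve binds → payment 61 ETH.

D pays 61 ETH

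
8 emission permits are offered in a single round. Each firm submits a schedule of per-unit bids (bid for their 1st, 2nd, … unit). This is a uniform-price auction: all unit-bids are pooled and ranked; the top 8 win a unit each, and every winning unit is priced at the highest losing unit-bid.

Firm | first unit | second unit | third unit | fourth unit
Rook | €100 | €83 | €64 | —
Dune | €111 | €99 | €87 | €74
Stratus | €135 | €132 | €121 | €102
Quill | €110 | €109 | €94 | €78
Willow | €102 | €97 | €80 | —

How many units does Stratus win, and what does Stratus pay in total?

Stratus: 4 units, pays €400

Merging the schedules and taking the best 8: 135 (Stratus-1), 132 (Stratus-2), 121 (Stratus-3), 111 (Dune-1), 110 (Quill-1), 109 (Quill-2), 102 (Stratus-4), 102 (Willow-1)
First bid not allocated: €100.
Stratus wins 4 unit(s) at €100 each.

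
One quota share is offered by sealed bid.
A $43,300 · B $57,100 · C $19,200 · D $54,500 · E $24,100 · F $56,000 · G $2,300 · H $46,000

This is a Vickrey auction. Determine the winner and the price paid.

B pays $56,000

Bids in order: 57,100 (B) > 56,000 (F) > 54,500 (D) > 46,000 (H) > 43,300 (A) > 24,100 (E) > …
B is highest; pays the second-highest bid, $56,000.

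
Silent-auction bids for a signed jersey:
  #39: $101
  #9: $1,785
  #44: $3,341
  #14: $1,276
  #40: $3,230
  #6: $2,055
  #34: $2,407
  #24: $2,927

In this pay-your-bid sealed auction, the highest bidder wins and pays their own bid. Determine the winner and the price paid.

Sorting bids: 3,341 (#44) > 3,230 (#40) > 2,927 (#24) > 2,407 (#34) > 2,055 (#6) > 1,785 (#9) > …
#44 has the highest bid and pays exactly that: $3,341.

#44 pays $3,341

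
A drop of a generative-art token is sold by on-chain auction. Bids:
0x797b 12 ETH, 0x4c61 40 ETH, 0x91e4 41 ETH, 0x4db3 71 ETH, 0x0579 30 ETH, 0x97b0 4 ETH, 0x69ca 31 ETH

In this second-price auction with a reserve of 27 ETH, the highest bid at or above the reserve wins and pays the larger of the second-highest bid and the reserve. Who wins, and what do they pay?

0x4db3 pays 41 ETH

Bids in order: 71 (0x4db3) > 41 (0x91e4) > 40 (0x4c61) > 31 (0x69ca) > 30 (0x0579) > 12 (0x797b) > …
Highest eligible bid: 0x4db3 at 71 ETH.
Second-highest bid 41 ETH exceeds the reserve 27 ETH → payment 41 ETH.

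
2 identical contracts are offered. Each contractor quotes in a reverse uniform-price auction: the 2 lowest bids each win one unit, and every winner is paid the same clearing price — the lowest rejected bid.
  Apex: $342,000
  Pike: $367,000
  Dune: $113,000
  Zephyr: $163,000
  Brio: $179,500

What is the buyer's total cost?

Total cost: $359,000

Ordering the bids: 113,000 (Dune), 163,000 (Zephyr), 179,500 (Brio), 342,000 (Apex), …
The 2 lowest are Dune, Zephyr.
Clearing price = lowest rejected bid = $179,500.
Total cost = 2 × $179,500 = $359,000.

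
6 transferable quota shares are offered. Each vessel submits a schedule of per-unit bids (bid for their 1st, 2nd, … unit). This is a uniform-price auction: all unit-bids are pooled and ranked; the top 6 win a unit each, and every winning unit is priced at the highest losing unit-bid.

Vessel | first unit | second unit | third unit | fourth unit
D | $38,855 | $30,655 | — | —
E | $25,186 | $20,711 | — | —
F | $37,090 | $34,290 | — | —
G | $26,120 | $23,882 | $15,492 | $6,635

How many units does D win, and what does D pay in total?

D: 2 units, pays $47,764

All unit-bids, highest first — top 6: 38,855 (D-1), 37,090 (F-1), 34,290 (F-2), 30,655 (D-2), 26,120 (G-1), 25,186 (E-1)
The (k+1)-th unit-bid is $23,882.
D wins 2 unit(s) at $23,882 each.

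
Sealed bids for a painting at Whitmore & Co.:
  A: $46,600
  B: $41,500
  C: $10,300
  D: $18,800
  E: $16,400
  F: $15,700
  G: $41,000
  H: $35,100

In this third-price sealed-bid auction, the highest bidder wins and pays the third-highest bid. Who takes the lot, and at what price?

A pays $41,000

Bids in order: 46,600 (A) > 41,500 (B) > 41,000 (G) > 35,100 (H) > 18,800 (D) > 16,400 (E) > …
A is highest; pays the third-highest bid, $41,000.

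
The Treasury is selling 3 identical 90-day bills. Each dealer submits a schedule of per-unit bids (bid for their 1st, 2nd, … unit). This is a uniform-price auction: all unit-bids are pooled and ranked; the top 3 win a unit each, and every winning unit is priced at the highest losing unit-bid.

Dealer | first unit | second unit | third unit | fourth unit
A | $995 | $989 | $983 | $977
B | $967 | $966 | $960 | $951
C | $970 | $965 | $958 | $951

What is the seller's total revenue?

Pooled unit-bids ranked (top 3): 995 (A-1), 989 (A-2), 983 (A-3)
First bid not allocated: $977.
Allocation: A 3. Every unit priced at $977.
Revenue = 3 × 977 = $2,931.

Total revenue: $2,931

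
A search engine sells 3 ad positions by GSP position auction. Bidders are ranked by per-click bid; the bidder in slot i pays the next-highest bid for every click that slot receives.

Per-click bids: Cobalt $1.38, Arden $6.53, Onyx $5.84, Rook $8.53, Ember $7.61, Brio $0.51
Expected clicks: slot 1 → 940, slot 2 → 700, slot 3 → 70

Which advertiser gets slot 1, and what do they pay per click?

Sorting advertisers: $8.53 (Rook) > $7.61 (Ember) > $6.53 (Arden) > $5.84 (Onyx) > …
Slot 1 goes to the first-ranked bidder, Rook, who pays the next bid down: $7.61/click.

Rook; $7.61 per click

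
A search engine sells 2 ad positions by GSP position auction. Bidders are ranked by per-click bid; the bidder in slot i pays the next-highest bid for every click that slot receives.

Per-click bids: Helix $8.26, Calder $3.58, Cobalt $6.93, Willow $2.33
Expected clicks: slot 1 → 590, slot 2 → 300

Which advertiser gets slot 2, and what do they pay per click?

Per-click bids in order: $8.26 (Helix) > $6.93 (Cobalt) > $3.58 (Calder) > …
Slot 2 goes to the second-ranked bidder, Cobalt, who pays the next bid down: $3.58/click.

Cobalt; $3.58 per click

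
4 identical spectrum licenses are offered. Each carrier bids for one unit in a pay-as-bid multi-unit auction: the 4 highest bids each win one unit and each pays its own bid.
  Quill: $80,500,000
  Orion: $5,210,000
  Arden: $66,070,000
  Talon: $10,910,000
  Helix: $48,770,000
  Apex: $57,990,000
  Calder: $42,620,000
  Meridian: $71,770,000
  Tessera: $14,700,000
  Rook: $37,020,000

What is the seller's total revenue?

Sorting: 80,500,000 (Quill), 71,770,000 (Meridian), 66,070,000 (Arden), 57,990,000 (Apex), 48,770,000 (Helix), 42,620,000 (Calder), …
Top 4: Quill, Meridian, Arden, Apex.
Total revenue = 80,500,000 + 71,770,000 + 66,070,000 + 57,990,000 = $276,330,000.

Total revenue: $276,330,000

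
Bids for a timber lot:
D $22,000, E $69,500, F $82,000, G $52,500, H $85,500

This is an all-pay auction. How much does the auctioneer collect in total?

Sorting bids: 85,500 (H) > 82,000 (F) > 69,500 (E) > 52,500 (G) > 22,000 (D)
Every bidder forfeits their bid regardless of winning.
Revenue = 22,000 + 69,500 + 82,000 + 52,500 + 85,500 = $311,500.

Total revenue: $311,500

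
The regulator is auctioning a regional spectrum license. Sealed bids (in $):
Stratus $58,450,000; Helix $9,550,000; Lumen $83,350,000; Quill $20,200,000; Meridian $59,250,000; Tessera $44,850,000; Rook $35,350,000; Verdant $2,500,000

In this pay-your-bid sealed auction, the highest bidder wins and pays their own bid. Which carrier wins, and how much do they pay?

Lumen pays $83,350,000

Sorting bids: 83,350,000 (Lumen) > 59,250,000 (Meridian) > 58,450,000 (Stratus) > 44,850,000 (Tessera) > 35,350,000 (Rook) > 20,200,000 (Quill) > …
First-price: Lumen pays what they bid, $83,350,000.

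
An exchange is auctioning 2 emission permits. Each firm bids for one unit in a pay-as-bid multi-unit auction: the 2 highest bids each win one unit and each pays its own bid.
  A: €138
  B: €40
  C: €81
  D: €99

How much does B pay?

B pays €0

Sorting: 138 (A), 99 (D), 81 (C), 40 (B)
The 2 highest are A, D.
B does not win → €0.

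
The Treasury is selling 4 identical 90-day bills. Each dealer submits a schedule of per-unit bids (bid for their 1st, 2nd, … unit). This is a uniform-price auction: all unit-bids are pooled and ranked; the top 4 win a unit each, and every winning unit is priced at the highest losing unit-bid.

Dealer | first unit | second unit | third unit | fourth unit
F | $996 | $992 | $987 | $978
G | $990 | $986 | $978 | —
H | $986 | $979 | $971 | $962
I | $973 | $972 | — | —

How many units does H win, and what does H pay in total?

H: 0 units, pays $0

Pooled unit-bids ranked (top 4): 996 (F-1), 992 (F-2), 990 (G-1), 987 (F-3)
First bid not allocated: $986.
H wins 0 unit(s) at $986 each.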